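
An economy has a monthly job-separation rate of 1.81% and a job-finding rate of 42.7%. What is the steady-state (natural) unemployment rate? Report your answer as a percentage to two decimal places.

At steady state the flows balance: s·E = f·U, so U/(E+U) = s/(s+f).
u* = 1.81 / (1.81 + 42.7) = 1.81 / 44.51 = 4.07%.

Steady-state unemployment rate ≈ 4.07%.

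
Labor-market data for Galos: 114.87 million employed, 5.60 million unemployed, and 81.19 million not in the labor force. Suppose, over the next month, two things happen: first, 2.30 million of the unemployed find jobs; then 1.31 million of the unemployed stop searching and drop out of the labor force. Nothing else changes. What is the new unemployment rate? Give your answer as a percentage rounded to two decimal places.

New unemployment rate ≈ 1.67%.

Initially, labor force = 114.87 + 5.60 = 120.47 million, so u = 5.60/120.47 = 4.65%.
After the first change, unemployed falls and employed rises by 2.30; labor force unchanged → E = 117.17, U = 3.30, labor force = 120.47 million.
After the second change, unemployed and labor force both fall by 1.31 → E = 117.17, U = 1.99, labor force = 119.16 million.
New unemployment rate = 1.99 / 119.16 = 1.67%.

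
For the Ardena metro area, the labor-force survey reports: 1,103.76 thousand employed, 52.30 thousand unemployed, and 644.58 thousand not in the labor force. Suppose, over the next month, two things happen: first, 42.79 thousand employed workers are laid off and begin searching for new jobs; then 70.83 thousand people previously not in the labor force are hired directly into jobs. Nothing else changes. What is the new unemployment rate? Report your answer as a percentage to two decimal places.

New unemployment rate ≈ 7.75%.

Initially, labor force = 1,103.76 + 52.30 = 1,156.06 thousand, so u = 52.30/1,156.06 = 4.52%.
After the first change, employed falls and unemployed rises by 42.79; labor force unchanged → E = 1,060.97, U = 95.09, labor force = 1,156.06 thousand.
After the second change, employed and labor force both rise by 70.83; unemployed unchanged → E = 1,131.80, U = 95.09, labor force = 1,226.89 thousand.
New unemployment rate = 95.09 / 1,226.89 = 7.75%.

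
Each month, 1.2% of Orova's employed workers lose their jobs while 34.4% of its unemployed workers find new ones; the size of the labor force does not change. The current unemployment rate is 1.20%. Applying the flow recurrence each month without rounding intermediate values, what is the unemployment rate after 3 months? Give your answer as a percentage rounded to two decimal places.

With a fixed labor force, u_{t+1} = u_t + s·(1−u_t) − f·u_t = u_t·(1−s−f) + s.
Here 1−s−f = 0.644 and s = 0.012.
u_1 = 0.012000 × 0.644 + 0.012 = 0.019728.
u_2 = 0.019728 × 0.644 + 0.012 = 0.024705.
u_3 = 0.024705 × 0.644 + 0.012 = 0.027910.

Unemployment rate after three months ≈ 2.79%.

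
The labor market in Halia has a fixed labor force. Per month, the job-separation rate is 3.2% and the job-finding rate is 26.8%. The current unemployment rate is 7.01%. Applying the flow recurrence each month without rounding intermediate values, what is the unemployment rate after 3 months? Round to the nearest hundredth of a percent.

With a fixed labor force, u_{t+1} = u_t + s·(1−u_t) − f·u_t = u_t·(1−s−f) + s.
Here 1−s−f = 0.700 and s = 0.032.
u_1 = 0.070100 × 0.700 + 0.032 = 0.081070.
u_2 = 0.081070 × 0.700 + 0.032 = 0.088749.
u_3 = 0.088749 × 0.700 + 0.032 = 0.094124.

Unemployment rate after three months ≈ 9.41%.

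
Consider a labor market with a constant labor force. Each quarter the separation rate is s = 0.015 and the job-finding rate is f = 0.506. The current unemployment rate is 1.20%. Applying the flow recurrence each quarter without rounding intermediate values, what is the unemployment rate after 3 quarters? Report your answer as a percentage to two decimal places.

With a fixed labor force, u_{t+1} = u_t + s·(1−u_t) − f·u_t = u_t·(1−s−f) + s.
Here 1−s−f = 0.479 and s = 0.015.
u_1 = 0.012000 × 0.479 + 0.015 = 0.020748.
u_2 = 0.020748 × 0.479 + 0.015 = 0.024938.
u_3 = 0.024938 × 0.479 + 0.015 = 0.026945.

Unemployment rate after three quarters ≈ 2.69%.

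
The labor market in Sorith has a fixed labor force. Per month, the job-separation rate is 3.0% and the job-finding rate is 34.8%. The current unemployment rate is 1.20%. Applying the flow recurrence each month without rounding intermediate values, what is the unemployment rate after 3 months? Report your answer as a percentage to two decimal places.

Unemployment rate after three months ≈ 6.32%.

With a fixed labor force, u_{t+1} = u_t + s·(1−u_t) − f·u_t = u_t·(1−s−f) + s.
Here 1−s−f = 0.622 and s = 0.030.
u_1 = 0.012000 × 0.622 + 0.030 = 0.037464.
u_2 = 0.037464 × 0.622 + 0.030 = 0.053303.
u_3 = 0.053303 × 0.622 + 0.030 = 0.063154.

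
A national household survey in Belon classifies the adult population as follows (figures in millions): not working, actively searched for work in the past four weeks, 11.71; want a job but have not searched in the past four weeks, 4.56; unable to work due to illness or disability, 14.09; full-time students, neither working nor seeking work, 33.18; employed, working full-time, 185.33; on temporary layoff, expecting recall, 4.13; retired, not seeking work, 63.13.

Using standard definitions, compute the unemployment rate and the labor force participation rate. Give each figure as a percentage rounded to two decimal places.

Employed = 185.33 million.
Unemployed = 11.71 + 4.13 = 15.84 million (jobless and actively searching, or on temporary layoff).
Labor force = 185.33 + 15.84 = 201.17 million.
Not in labor force = 4.56 + 14.09 + 33.18 + 63.13 = 114.96 million (those not working and not actively searching are outside the labor force — including those who want a job but have given up searching).
Civilian working-age population = 201.17 + 114.96 = 316.13 million.
Unemployment rate = 15.84 / 201.17 = 7.87%.
Labor force participation rate = 201.17 / 316.13 = 63.64%.

Unemployment rate ≈ 7.87%; labor force participation rate ≈ 63.64%.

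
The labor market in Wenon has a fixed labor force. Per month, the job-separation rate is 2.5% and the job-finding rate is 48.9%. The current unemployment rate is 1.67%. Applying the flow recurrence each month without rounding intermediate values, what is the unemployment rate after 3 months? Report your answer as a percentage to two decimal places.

With a fixed labor force, u_{t+1} = u_t + s·(1−u_t) − f·u_t = u_t·(1−s−f) + s.
Here 1−s−f = 0.486 and s = 0.025.
u_1 = 0.016700 × 0.486 + 0.025 = 0.033116.
u_2 = 0.033116 × 0.486 + 0.025 = 0.041094.
u_3 = 0.041094 × 0.486 + 0.025 = 0.044972.

Unemployment rate after three months ≈ 4.50%.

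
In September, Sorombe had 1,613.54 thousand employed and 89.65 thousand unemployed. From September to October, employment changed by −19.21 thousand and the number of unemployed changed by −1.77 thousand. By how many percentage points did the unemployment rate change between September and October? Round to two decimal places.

September: labor force = 1,613.54 + 89.65 = 1,703.19; u = 89.65/1,703.19 = 5.26%.
October: labor force = 1,594.33 + 87.88 = 1,682.21; u = 87.88/1,682.21 = 5.22%.
Change = 5.22% − 5.26% = −0.04 pp.

The unemployment rate changed by −0.04 percentage points.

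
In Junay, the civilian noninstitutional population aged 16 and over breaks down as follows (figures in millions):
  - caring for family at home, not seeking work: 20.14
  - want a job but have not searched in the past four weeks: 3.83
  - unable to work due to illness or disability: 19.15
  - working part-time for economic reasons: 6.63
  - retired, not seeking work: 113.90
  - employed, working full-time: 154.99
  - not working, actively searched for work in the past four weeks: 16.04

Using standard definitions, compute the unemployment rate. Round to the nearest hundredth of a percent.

Employed = 6.63 + 154.99 = 161.62 million (anyone who worked, including part-time for economic reasons, counts as employed).
Unemployed = 16.04 million.
Labor force = 161.62 + 16.04 = 177.66 million.
Unemployment rate = 16.04 / 177.66 = 9.03%.

Unemployment rate ≈ 9.03%.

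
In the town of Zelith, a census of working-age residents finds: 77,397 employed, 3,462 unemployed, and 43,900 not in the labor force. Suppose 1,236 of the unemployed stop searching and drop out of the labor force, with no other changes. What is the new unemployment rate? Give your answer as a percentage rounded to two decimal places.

New unemployment rate ≈ 2.80%.

Initially, labor force = 77,397 + 3,462 = 80,859, so u = 3,462/80,859 = 4.28%.
After the change, unemployed and labor force both fall by 1,236 → E = 77,397, U = 2,226, labor force = 79,623.
New unemployment rate = 2,226 / 79,623 = 2.80%.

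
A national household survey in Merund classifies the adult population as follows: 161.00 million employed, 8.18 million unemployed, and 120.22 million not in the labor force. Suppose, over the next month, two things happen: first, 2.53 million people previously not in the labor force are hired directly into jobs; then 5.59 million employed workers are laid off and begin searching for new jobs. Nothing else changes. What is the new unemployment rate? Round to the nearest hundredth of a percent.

New unemployment rate ≈ 8.02%.

Initially, labor force = 161.00 + 8.18 = 169.18 million, so u = 8.18/169.18 = 4.84%.
After the first change, employed and labor force both rise by 2.53; unemployed unchanged → E = 163.53, U = 8.18, labor force = 171.71 million.
After the second change, employed falls and unemployed rises by 5.59; labor force unchanged → E = 157.94, U = 13.77, labor force = 171.71 million.
New unemployment rate = 13.77 / 171.71 = 8.02%.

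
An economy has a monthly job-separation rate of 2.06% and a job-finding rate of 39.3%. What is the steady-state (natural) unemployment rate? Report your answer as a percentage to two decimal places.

Steady-state unemployment rate ≈ 4.98%.

At steady state the flows balance: s·E = f·U, so U/(E+U) = s/(s+f).
u* = 2.06 / (2.06 + 39.3) = 2.06 / 41.36 = 4.98%.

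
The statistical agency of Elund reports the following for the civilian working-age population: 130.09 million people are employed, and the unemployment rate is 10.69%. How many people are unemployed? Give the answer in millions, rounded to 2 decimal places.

About 15.57 million are unemployed.

Let U be the number unemployed. The labor force is E + U, and U/(E+U) = 0.1069.
So U = 0.1069 × 130.09 / (1 − 0.1069) = 13.9066 / 0.8931 ≈ 15.57 million.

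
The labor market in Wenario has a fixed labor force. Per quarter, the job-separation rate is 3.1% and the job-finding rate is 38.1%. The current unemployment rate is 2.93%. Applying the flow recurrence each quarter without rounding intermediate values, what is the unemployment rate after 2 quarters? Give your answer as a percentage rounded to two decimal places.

With a fixed labor force, u_{t+1} = u_t + s·(1−u_t) − f·u_t = u_t·(1−s−f) + s.
Here 1−s−f = 0.588 and s = 0.031.
u_1 = 0.029300 × 0.588 + 0.031 = 0.048228.
u_2 = 0.048228 × 0.588 + 0.031 = 0.059358.

Unemployment rate after two quarters ≈ 5.94%.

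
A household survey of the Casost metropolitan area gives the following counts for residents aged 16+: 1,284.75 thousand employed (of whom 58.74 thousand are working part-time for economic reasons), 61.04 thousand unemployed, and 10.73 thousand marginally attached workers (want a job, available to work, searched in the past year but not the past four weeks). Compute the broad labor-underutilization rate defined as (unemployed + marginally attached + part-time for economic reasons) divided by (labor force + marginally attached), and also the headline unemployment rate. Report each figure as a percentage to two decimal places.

Broad underutilization rate ≈ 9.62%; headline unemployment rate ≈ 4.54%.

Labor force = 1,284.75 + 61.04 = 1,345.79 thousand.
Numerator = 61.04 + 10.73 + 58.74 = 130.51 thousand.
Denominator = 1,345.79 + 10.73 = 1,356.52 thousand.
Broad rate = 130.51 / 1,356.52 = 9.62%.
Headline unemployment rate = 61.04 / 1,345.79 = 4.54%.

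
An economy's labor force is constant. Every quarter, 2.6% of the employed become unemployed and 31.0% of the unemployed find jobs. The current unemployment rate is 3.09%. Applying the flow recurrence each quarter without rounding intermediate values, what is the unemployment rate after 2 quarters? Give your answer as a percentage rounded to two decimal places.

Unemployment rate after two quarters ≈ 5.69%.

With a fixed labor force, u_{t+1} = u_t + s·(1−u_t) − f·u_t = u_t·(1−s−f) + s.
Here 1−s−f = 0.664 and s = 0.026.
u_1 = 0.030900 × 0.664 + 0.026 = 0.046518.
u_2 = 0.046518 × 0.664 + 0.026 = 0.056888.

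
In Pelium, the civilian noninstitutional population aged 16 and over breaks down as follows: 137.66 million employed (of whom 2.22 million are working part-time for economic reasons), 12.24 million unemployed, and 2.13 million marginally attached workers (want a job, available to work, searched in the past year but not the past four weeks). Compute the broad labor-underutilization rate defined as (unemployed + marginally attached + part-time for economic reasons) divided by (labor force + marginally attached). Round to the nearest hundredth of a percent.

Labor force = 137.66 + 12.24 = 149.90 million.
Numerator = 12.24 + 2.13 + 2.22 = 16.59 million.
Denominator = 149.90 + 2.13 = 152.03 million.
Broad rate = 16.59 / 152.03 = 10.91%.

Broad underutilization rate ≈ 10.91%.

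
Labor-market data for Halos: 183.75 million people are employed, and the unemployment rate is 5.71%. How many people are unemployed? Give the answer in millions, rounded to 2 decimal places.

Let U be the number unemployed. The labor force is E + U, and U/(E+U) = 0.0571.
So U = 0.0571 × 183.75 / (1 − 0.0571) = 10.4921 / 0.9429 ≈ 11.13 million.

About 11.13 million are unemployed.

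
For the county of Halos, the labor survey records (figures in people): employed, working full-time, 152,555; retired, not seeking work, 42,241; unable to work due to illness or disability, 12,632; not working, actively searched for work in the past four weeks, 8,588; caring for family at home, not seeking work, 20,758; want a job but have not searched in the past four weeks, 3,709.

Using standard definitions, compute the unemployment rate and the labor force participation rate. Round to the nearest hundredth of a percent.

Employed = 152,555.
Unemployed = 8,588.
Labor force = 152,555 + 8,588 = 161,143.
Not in labor force = 42,241 + 12,632 + 20,758 + 3,709 = 79,340 (those not working and not actively searching are outside the labor force — including those who want a job but have given up searching).
Civilian working-age population = 161,143 + 79,340 = 240,483.
Unemployment rate = 8,588 / 161,143 = 5.33%.
Labor force participation rate = 161,143 / 240,483 = 67.01%.

Unemployment rate ≈ 5.33%; labor force participation rate ≈ 67.01%.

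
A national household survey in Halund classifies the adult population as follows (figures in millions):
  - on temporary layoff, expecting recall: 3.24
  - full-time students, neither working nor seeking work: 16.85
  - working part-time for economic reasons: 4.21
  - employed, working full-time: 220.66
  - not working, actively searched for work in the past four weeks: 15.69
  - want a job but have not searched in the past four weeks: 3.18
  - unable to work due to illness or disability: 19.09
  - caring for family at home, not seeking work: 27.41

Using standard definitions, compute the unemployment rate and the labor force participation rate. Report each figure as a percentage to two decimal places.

Employed = 4.21 + 220.66 = 224.87 million (anyone who worked, including part-time for economic reasons, counts as employed).
Unemployed = 3.24 + 15.69 = 18.93 million (jobless and actively searching, or on temporary layoff).
Labor force = 224.87 + 18.93 = 243.80 million.
Not in labor force = 16.85 + 3.18 + 19.09 + 27.41 = 66.53 million (those not working and not actively searching are outside the labor force — including those who want a job but have given up searching).
Civilian working-age population = 243.80 + 66.53 = 310.33 million.
Unemployment rate = 18.93 / 243.80 = 7.76%.
Labor force participation rate = 243.80 / 310.33 = 78.56%.

Unemployment rate ≈ 7.76%; labor force participation rate ≈ 78.56%.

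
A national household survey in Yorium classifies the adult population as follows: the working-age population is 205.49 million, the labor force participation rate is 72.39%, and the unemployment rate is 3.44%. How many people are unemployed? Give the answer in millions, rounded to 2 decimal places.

Labor force = 0.7239 × 205.49 = 148.75 million.
Unemployed = 0.0344 × 148.75 ≈ 5.12 million.

About 5.12 million are unemployed.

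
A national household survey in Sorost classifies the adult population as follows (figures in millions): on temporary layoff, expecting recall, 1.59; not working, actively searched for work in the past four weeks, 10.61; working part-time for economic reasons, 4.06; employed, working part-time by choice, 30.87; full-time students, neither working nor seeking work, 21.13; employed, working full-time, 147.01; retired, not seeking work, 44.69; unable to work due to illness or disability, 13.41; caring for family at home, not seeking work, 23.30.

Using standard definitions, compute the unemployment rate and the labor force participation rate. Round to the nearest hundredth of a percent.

Unemployment rate ≈ 6.28%; labor force participation rate ≈ 65.44%.

Employed = 4.06 + 30.87 + 147.01 = 181.94 million (anyone who worked, including part-time for economic reasons, counts as employed).
Unemployed = 1.59 + 10.61 = 12.20 million (jobless and actively searching, or on temporary layoff).
Labor force = 181.94 + 12.20 = 194.14 million.
Not in labor force = 21.13 + 44.69 + 13.41 + 23.30 = 102.53 million (those not working and not actively searching are outside the labor force).
Civilian working-age population = 194.14 + 102.53 = 296.67 million.
Unemployment rate = 12.20 / 194.14 = 6.28%.
Labor force participation rate = 194.14 / 296.67 = 65.44%.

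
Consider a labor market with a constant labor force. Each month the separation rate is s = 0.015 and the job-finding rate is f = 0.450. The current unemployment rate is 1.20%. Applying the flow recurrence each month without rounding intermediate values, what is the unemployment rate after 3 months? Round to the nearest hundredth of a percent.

With a fixed labor force, u_{t+1} = u_t + s·(1−u_t) − f·u_t = u_t·(1−s−f) + s.
Here 1−s−f = 0.535 and s = 0.015.
u_1 = 0.012000 × 0.535 + 0.015 = 0.021420.
u_2 = 0.021420 × 0.535 + 0.015 = 0.026460.
u_3 = 0.026460 × 0.535 + 0.015 = 0.029156.

Unemployment rate after three months ≈ 2.92%.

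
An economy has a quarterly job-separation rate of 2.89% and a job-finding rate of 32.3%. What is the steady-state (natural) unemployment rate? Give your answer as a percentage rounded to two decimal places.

At steady state the flows balance: s·E = f·U, so U/(E+U) = s/(s+f).
u* = 2.89 / (2.89 + 32.3) = 2.89 / 35.19 = 8.21%.

Steady-state unemployment rate ≈ 8.21%.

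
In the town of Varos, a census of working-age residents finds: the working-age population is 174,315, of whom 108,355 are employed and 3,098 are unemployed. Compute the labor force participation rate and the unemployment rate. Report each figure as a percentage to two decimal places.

Labor force = employed + unemployed = 108,355 + 3,098 = 111,453.
Unemployment rate = 3,098 / 111,453 = 2.78%.
Labor force participation rate = 111,453 / 174,315 = 63.94%.

Labor force participation rate ≈ 63.94%; unemployment rate ≈ 2.78%.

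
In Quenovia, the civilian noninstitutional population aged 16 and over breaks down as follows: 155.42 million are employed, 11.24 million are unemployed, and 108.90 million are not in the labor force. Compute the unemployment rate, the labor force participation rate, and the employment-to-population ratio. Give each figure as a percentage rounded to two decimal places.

Labor force = employed + unemployed = 155.42 + 11.24 = 166.66 million.
Working-age population = 166.66 + 108.90 = 275.56 million.
Unemployment rate = 11.24 / 166.66 = 6.74%.
Labor force participation rate = 166.66 / 275.56 = 60.48%.
Employment-population ratio = 155.42 / 275.56 = 56.40%.

Unemployment rate ≈ 6.74%; labor force participation rate ≈ 60.48%; employment-population ratio ≈ 56.40%.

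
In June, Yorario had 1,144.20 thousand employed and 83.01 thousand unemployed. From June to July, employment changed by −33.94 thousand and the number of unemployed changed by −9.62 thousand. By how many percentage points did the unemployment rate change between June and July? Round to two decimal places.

The unemployment rate changed by −0.56 percentage points.

June: labor force = 1,144.20 + 83.01 = 1,227.21; u = 83.01/1,227.21 = 6.76%.
July: labor force = 1,110.26 + 73.39 = 1,183.65; u = 73.39/1,183.65 = 6.20%.
Change = 6.20% − 6.76% = −0.56 pp.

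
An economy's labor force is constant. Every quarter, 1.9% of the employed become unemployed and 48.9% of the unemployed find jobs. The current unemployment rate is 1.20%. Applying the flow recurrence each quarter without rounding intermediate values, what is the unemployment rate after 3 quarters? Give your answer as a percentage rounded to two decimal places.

Unemployment rate after three quarters ≈ 3.44%.

With a fixed labor force, u_{t+1} = u_t + s·(1−u_t) − f·u_t = u_t·(1−s−f) + s.
Here 1−s−f = 0.492 and s = 0.019.
u_1 = 0.012000 × 0.492 + 0.019 = 0.024904.
u_2 = 0.024904 × 0.492 + 0.019 = 0.031253.
u_3 = 0.031253 × 0.492 + 0.019 = 0.034376.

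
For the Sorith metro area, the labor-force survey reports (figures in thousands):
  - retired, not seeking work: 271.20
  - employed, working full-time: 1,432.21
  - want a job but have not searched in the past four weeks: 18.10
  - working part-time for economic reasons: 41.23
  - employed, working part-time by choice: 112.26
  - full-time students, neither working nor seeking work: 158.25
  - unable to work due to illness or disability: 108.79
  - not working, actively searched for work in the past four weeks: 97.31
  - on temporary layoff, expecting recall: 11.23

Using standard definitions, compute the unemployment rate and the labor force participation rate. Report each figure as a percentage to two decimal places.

Employed = 1,432.21 + 41.23 + 112.26 = 1,585.70 thousand (anyone who worked, including part-time for economic reasons, counts as employed).
Unemployed = 97.31 + 11.23 = 108.54 thousand (jobless and actively searching, or on temporary layoff).
Labor force = 1,585.70 + 108.54 = 1,694.24 thousand.
Not in labor force = 271.20 + 18.10 + 158.25 + 108.79 = 556.34 thousand (those not working and not actively searching are outside the labor force — including those who want a job but have given up searching).
Civilian working-age population = 1,694.24 + 556.34 = 2,250.58 thousand.
Unemployment rate = 108.54 / 1,694.24 = 6.41%.
Labor force participation rate = 1,694.24 / 2,250.58 = 75.28%.

Unemployment rate ≈ 6.41%; labor force participation rate ≈ 75.28%.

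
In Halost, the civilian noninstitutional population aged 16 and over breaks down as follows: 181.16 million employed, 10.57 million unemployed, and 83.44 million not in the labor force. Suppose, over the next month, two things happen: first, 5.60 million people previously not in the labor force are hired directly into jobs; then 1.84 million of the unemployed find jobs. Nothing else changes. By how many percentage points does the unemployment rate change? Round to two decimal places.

Initially, labor force = 181.16 + 10.57 = 191.73 million, so u = 10.57/191.73 = 5.51%.
After the first change, employed and labor force both rise by 5.60; unemployed unchanged → E = 186.76, U = 10.57, labor force = 197.33 million.
After the second change, unemployed falls and employed rises by 1.84; labor force unchanged → E = 188.60, U = 8.73, labor force = 197.33 million.
New unemployment rate = 8.73 / 197.33 = 4.42%.
Change = 4.42% − 5.51% = −1.09 percentage points.

The unemployment rate changes by −1.09 percentage points.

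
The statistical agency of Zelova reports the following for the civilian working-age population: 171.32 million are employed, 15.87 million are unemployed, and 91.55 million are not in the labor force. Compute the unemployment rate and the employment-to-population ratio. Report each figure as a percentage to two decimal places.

Labor force = employed + unemployed = 171.32 + 15.87 = 187.19 million.
Working-age population = 187.19 + 91.55 = 278.74 million.
Unemployment rate = 15.87 / 187.19 = 8.48%.
Employment-population ratio = 171.32 / 278.74 = 61.46%.

Unemployment rate ≈ 8.48%; employment-population ratio ≈ 61.46%.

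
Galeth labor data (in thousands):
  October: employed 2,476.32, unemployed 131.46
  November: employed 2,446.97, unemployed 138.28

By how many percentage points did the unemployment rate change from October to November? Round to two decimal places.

The unemployment rate changed by +0.31 percentage points.

October: labor force = 2,476.32 + 131.46 = 2,607.78; u = 131.46/2,607.78 = 5.04%.
November: labor force = 2,446.97 + 138.28 = 2,585.25; u = 138.28/2,585.25 = 5.35%.
Change = 5.35% − 5.04% = +0.31 pp.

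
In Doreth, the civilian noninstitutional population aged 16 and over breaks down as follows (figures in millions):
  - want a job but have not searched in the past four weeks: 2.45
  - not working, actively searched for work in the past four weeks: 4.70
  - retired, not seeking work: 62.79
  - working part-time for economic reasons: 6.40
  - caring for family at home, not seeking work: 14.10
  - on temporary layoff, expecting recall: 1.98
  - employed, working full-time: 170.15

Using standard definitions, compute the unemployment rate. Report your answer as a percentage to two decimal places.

Employed = 6.40 + 170.15 = 176.55 million (anyone who worked, including part-time for economic reasons, counts as employed).
Unemployed = 4.70 + 1.98 = 6.68 million (jobless and actively searching, or on temporary layoff).
Labor force = 176.55 + 6.68 = 183.23 million.
Unemployment rate = 6.68 / 183.23 = 3.65%.

Unemployment rate ≈ 3.65%.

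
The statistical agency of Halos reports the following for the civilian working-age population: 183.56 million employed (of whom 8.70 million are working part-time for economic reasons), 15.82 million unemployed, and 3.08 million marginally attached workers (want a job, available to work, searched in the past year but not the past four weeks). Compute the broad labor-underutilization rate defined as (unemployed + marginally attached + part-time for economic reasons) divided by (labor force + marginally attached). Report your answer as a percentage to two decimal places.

Labor force = 183.56 + 15.82 = 199.38 million.
Numerator = 15.82 + 3.08 + 8.70 = 27.60 million.
Denominator = 199.38 + 3.08 = 202.46 million.
Broad rate = 27.60 / 202.46 = 13.63%.

Broad underutilization rate ≈ 13.63%.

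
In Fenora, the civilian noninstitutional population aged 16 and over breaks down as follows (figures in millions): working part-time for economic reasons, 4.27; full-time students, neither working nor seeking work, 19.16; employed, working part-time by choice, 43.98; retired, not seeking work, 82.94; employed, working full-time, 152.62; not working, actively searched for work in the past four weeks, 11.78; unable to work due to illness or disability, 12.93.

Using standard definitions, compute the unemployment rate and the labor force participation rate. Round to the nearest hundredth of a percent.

Employed = 4.27 + 43.98 + 152.62 = 200.87 million (anyone who worked, including part-time for economic reasons, counts as employed).
Unemployed = 11.78 million.
Labor force = 200.87 + 11.78 = 212.65 million.
Not in labor force = 19.16 + 82.94 + 12.93 = 115.03 million (those not working and not actively searching are outside the labor force).
Civilian working-age population = 212.65 + 115.03 = 327.68 million.
Unemployment rate = 11.78 / 212.65 = 5.54%.
Labor force participation rate = 212.65 / 327.68 = 64.90%.

Unemployment rate ≈ 5.54%; labor force participation rate ≈ 64.90%.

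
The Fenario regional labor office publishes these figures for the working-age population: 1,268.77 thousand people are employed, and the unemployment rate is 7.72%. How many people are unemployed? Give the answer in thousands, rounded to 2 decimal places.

Let U be the number unemployed. The labor force is E + U, and U/(E+U) = 0.0772.
So U = 0.0772 × 1,268.77 / (1 − 0.0772) = 97.9490 / 0.9228 ≈ 106.14 thousand.

About 106.14 thousand are unemployed.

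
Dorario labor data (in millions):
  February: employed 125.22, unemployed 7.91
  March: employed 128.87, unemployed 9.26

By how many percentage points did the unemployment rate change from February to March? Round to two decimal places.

The unemployment rate changed by +0.76 percentage points.

February: labor force = 125.22 + 7.91 = 133.13; u = 7.91/133.13 = 5.94%.
March: labor force = 128.87 + 9.26 = 138.13; u = 9.26/138.13 = 6.70%.
Change = 6.70% − 5.94% = +0.76 pp.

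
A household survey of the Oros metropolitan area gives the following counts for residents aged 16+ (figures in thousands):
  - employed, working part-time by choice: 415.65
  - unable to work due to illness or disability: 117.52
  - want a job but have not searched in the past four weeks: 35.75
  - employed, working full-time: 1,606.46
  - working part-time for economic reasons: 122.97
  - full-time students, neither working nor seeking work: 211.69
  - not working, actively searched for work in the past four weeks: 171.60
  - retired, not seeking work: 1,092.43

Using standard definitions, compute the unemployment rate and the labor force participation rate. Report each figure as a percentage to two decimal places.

Employed = 415.65 + 1,606.46 + 122.97 = 2,145.08 thousand (anyone who worked, including part-time for economic reasons, counts as employed).
Unemployed = 171.60 thousand.
Labor force = 2,145.08 + 171.60 = 2,316.68 thousand.
Not in labor force = 117.52 + 35.75 + 211.69 + 1,092.43 = 1,457.39 thousand (those not working and not actively searching are outside the labor force — including those who want a job but have given up searching).
Civilian working-age population = 2,316.68 + 1,457.39 = 3,774.07 thousand.
Unemployment rate = 171.60 / 2,316.68 = 7.41%.
Labor force participation rate = 2,316.68 / 3,774.07 = 61.38%.

Unemployment rate ≈ 7.41%; labor force participation rate ≈ 61.38%.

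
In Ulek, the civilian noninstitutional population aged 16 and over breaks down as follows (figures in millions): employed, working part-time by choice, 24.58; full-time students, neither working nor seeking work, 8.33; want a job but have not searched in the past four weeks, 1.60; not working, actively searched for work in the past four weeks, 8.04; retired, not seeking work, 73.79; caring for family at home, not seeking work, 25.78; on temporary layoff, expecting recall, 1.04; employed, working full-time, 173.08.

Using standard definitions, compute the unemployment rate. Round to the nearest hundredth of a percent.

Employed = 24.58 + 173.08 = 197.66 million.
Unemployed = 8.04 + 1.04 = 9.08 million (jobless and actively searching, or on temporary layoff).
Labor force = 197.66 + 9.08 = 206.74 million.
Unemployment rate = 9.08 / 206.74 = 4.39%.

Unemployment rate ≈ 4.39%.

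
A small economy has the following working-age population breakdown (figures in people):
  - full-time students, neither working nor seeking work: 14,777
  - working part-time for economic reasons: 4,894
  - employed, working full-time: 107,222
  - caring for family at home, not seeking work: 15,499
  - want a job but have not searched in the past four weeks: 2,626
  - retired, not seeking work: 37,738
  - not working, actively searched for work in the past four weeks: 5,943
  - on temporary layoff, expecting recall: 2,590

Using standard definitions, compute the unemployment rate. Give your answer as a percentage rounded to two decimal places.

Employed = 4,894 + 107,222 = 112,116 (anyone who worked, including part-time for economic reasons, counts as employed).
Unemployed = 5,943 + 2,590 = 8,533 (jobless and actively searching, or on temporary layoff).
Labor force = 112,116 + 8,533 = 120,649.
Unemployment rate = 8,533 / 120,649 = 7.07%.

Unemployment rate ≈ 7.07%.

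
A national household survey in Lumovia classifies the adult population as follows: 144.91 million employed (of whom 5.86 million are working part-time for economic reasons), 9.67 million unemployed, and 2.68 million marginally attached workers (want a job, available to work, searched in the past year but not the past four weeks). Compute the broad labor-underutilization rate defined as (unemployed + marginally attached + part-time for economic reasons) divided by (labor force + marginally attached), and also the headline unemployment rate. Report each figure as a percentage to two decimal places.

Broad underutilization rate ≈ 11.58%; headline unemployment rate ≈ 6.26%.

Labor force = 144.91 + 9.67 = 154.58 million.
Numerator = 9.67 + 2.68 + 5.86 = 18.21 million.
Denominator = 154.58 + 2.68 = 157.26 million.
Broad rate = 18.21 / 157.26 = 11.58%.
Headline unemployment rate = 9.67 / 154.58 = 6.26%.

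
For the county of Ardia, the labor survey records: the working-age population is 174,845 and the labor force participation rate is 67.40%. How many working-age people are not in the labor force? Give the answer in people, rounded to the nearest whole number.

About 56,999 are not in the labor force.

Share not in the labor force = 1 − 0.6740 = 0.3260.
Not in labor force = 0.3260 × 174,845 ≈ 56,999.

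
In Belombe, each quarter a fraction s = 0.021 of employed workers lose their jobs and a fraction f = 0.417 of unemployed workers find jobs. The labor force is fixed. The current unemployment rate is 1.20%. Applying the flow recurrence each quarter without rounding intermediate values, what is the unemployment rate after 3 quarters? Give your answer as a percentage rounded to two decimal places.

Unemployment rate after three quarters ≈ 4.16%.

With a fixed labor force, u_{t+1} = u_t + s·(1−u_t) − f·u_t = u_t·(1−s−f) + s.
Here 1−s−f = 0.562 and s = 0.021.
u_1 = 0.012000 × 0.562 + 0.021 = 0.027744.
u_2 = 0.027744 × 0.562 + 0.021 = 0.036592.
u_3 = 0.036592 × 0.562 + 0.021 = 0.041565.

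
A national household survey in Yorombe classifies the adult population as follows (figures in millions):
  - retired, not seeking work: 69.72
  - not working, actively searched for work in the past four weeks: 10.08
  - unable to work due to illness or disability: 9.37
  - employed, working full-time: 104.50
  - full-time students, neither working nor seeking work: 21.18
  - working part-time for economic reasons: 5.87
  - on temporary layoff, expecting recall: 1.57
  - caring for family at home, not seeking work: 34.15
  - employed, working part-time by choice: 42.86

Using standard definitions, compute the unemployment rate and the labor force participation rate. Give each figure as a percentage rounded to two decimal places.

Employed = 104.50 + 5.87 + 42.86 = 153.23 million (anyone who worked, including part-time for economic reasons, counts as employed).
Unemployed = 10.08 + 1.57 = 11.65 million (jobless and actively searching, or on temporary layoff).
Labor force = 153.23 + 11.65 = 164.88 million.
Not in labor force = 69.72 + 9.37 + 21.18 + 34.15 = 134.42 million (those not working and not actively searching are outside the labor force).
Civilian working-age population = 164.88 + 134.42 = 299.30 million.
Unemployment rate = 11.65 / 164.88 = 7.07%.
Labor force participation rate = 164.88 / 299.30 = 55.09%.

Unemployment rate ≈ 7.07%; labor force participation rate ≈ 55.09%.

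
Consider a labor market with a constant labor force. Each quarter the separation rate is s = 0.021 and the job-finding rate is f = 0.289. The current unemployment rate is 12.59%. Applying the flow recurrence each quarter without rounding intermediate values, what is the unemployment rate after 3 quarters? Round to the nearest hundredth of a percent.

Unemployment rate after three quarters ≈ 8.68%.

With a fixed labor force, u_{t+1} = u_t + s·(1−u_t) − f·u_t = u_t·(1−s−f) + s.
Here 1−s−f = 0.690 and s = 0.021.
u_1 = 0.125900 × 0.690 + 0.021 = 0.107871.
u_2 = 0.107871 × 0.690 + 0.021 = 0.095431.
u_3 = 0.095431 × 0.690 + 0.021 = 0.086847.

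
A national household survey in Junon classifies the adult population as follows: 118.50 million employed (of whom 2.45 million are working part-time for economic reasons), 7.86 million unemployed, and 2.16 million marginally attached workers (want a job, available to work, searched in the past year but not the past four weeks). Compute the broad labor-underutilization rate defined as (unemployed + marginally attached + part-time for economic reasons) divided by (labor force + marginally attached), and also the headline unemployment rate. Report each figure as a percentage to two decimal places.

Broad underutilization rate ≈ 9.70%; headline unemployment rate ≈ 6.22%.

Labor force = 118.50 + 7.86 = 126.36 million.
Numerator = 7.86 + 2.16 + 2.45 = 12.47 million.
Denominator = 126.36 + 2.16 = 128.52 million.
Broad rate = 12.47 / 128.52 = 9.70%.
Headline unemployment rate = 7.86 / 126.36 = 6.22%.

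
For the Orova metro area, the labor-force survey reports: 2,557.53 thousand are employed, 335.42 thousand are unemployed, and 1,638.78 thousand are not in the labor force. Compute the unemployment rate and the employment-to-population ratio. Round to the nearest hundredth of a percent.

Unemployment rate ≈ 11.59%; employment-population ratio ≈ 56.44%.

Labor force = employed + unemployed = 2,557.53 + 335.42 = 2,892.95 thousand.
Working-age population = 2,892.95 + 1,638.78 = 4,531.73 thousand.
Unemployment rate = 335.42 / 2,892.95 = 11.59%.
Employment-population ratio = 2,557.53 / 4,531.73 = 56.44%.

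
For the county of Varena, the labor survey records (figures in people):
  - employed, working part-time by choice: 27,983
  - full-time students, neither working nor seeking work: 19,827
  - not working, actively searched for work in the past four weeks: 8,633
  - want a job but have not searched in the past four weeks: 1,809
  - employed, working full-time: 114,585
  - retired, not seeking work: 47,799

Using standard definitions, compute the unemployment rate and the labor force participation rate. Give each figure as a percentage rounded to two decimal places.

Employed = 27,983 + 114,585 = 142,568.
Unemployed = 8,633.
Labor force = 142,568 + 8,633 = 151,201.
Not in labor force = 19,827 + 1,809 + 47,799 = 69,435 (those not working and not actively searching are outside the labor force — including those who want a job but have given up searching).
Civilian working-age population = 151,201 + 69,435 = 220,636.
Unemployment rate = 8,633 / 151,201 = 5.71%.
Labor force participation rate = 151,201 / 220,636 = 68.53%.

Unemployment rate ≈ 5.71%; labor force participation rate ≈ 68.53%.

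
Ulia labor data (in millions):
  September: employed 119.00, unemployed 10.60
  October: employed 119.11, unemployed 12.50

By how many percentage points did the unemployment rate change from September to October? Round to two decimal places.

September: labor force = 119.00 + 10.60 = 129.60; u = 10.60/129.60 = 8.18%.
October: labor force = 119.11 + 12.50 = 131.61; u = 12.50/131.61 = 9.50%.
Change = 9.50% − 8.18% = +1.32 pp.

The unemployment rate changed by +1.32 percentage points.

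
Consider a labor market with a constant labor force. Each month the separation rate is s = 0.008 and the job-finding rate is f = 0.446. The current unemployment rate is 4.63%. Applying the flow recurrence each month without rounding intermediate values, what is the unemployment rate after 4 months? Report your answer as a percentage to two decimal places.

With a fixed labor force, u_{t+1} = u_t + s·(1−u_t) − f·u_t = u_t·(1−s−f) + s.
Here 1−s−f = 0.546 and s = 0.008.
u_1 = 0.046300 × 0.546 + 0.008 = 0.033280.
u_2 = 0.033280 × 0.546 + 0.008 = 0.026171.
u_3 = 0.026171 × 0.546 + 0.008 = 0.022289.
u_4 = 0.022289 × 0.546 + 0.008 = 0.020170.

Unemployment rate after four months ≈ 2.02%.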